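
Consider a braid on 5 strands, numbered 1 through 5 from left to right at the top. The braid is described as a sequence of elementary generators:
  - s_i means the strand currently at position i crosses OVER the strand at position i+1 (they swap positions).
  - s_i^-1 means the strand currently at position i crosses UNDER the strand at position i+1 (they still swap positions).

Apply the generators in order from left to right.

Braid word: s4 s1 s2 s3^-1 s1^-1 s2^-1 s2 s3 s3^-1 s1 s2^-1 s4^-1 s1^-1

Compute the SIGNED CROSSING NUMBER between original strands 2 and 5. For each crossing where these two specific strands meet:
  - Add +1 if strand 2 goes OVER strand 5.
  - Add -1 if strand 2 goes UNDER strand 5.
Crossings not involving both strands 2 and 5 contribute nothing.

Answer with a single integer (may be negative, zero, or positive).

Gen 1: crossing 4x5. Both 2&5? no. Sum: 0
Gen 2: crossing 1x2. Both 2&5? no. Sum: 0
Gen 3: crossing 1x3. Both 2&5? no. Sum: 0
Gen 4: crossing 1x5. Both 2&5? no. Sum: 0
Gen 5: crossing 2x3. Both 2&5? no. Sum: 0
Gen 6: 2 under 5. Both 2&5? yes. Contrib: -1. Sum: -1
Gen 7: 5 over 2. Both 2&5? yes. Contrib: -1. Sum: -2
Gen 8: crossing 5x1. Both 2&5? no. Sum: -2
Gen 9: crossing 1x5. Both 2&5? no. Sum: -2
Gen 10: crossing 3x2. Both 2&5? no. Sum: -2
Gen 11: crossing 3x5. Both 2&5? no. Sum: -2
Gen 12: crossing 1x4. Both 2&5? no. Sum: -2
Gen 13: 2 under 5. Both 2&5? yes. Contrib: -1. Sum: -3

Answer: -3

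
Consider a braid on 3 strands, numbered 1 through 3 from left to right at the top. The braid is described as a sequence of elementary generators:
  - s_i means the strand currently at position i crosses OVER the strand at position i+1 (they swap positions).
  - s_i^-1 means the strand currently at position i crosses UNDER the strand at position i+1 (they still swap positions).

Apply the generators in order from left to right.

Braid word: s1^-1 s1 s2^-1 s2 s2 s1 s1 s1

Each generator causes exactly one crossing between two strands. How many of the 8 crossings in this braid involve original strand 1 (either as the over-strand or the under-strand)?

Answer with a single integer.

Answer: 5

Derivation:
Gen 1: crossing 1x2. Involves strand 1? yes. Count so far: 1
Gen 2: crossing 2x1. Involves strand 1? yes. Count so far: 2
Gen 3: crossing 2x3. Involves strand 1? no. Count so far: 2
Gen 4: crossing 3x2. Involves strand 1? no. Count so far: 2
Gen 5: crossing 2x3. Involves strand 1? no. Count so far: 2
Gen 6: crossing 1x3. Involves strand 1? yes. Count so far: 3
Gen 7: crossing 3x1. Involves strand 1? yes. Count so far: 4
Gen 8: crossing 1x3. Involves strand 1? yes. Count so far: 5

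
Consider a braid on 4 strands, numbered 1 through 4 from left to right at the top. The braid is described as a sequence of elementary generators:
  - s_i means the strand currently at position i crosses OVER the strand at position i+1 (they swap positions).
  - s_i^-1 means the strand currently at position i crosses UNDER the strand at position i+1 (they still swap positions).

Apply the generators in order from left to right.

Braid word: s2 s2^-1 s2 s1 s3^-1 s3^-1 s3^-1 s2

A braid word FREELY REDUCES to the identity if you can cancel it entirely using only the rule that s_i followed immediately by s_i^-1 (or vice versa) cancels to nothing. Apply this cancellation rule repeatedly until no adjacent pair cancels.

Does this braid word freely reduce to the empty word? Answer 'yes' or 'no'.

Gen 1 (s2): push. Stack: [s2]
Gen 2 (s2^-1): cancels prior s2. Stack: []
Gen 3 (s2): push. Stack: [s2]
Gen 4 (s1): push. Stack: [s2 s1]
Gen 5 (s3^-1): push. Stack: [s2 s1 s3^-1]
Gen 6 (s3^-1): push. Stack: [s2 s1 s3^-1 s3^-1]
Gen 7 (s3^-1): push. Stack: [s2 s1 s3^-1 s3^-1 s3^-1]
Gen 8 (s2): push. Stack: [s2 s1 s3^-1 s3^-1 s3^-1 s2]
Reduced word: s2 s1 s3^-1 s3^-1 s3^-1 s2

Answer: no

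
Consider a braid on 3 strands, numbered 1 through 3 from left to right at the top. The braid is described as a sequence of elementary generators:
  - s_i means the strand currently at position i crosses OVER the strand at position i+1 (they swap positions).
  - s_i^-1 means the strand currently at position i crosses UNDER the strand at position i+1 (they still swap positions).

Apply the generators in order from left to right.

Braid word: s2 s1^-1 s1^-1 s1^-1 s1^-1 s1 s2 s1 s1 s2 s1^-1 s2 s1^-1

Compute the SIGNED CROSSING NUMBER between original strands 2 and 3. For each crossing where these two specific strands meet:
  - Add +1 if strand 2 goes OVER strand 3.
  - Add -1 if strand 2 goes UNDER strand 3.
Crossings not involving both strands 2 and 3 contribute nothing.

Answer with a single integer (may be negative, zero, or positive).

Answer: 0

Derivation:
Gen 1: 2 over 3. Both 2&3? yes. Contrib: +1. Sum: 1
Gen 2: crossing 1x3. Both 2&3? no. Sum: 1
Gen 3: crossing 3x1. Both 2&3? no. Sum: 1
Gen 4: crossing 1x3. Both 2&3? no. Sum: 1
Gen 5: crossing 3x1. Both 2&3? no. Sum: 1
Gen 6: crossing 1x3. Both 2&3? no. Sum: 1
Gen 7: crossing 1x2. Both 2&3? no. Sum: 1
Gen 8: 3 over 2. Both 2&3? yes. Contrib: -1. Sum: 0
Gen 9: 2 over 3. Both 2&3? yes. Contrib: +1. Sum: 1
Gen 10: crossing 2x1. Both 2&3? no. Sum: 1
Gen 11: crossing 3x1. Both 2&3? no. Sum: 1
Gen 12: 3 over 2. Both 2&3? yes. Contrib: -1. Sum: 0
Gen 13: crossing 1x2. Both 2&3? no. Sum: 0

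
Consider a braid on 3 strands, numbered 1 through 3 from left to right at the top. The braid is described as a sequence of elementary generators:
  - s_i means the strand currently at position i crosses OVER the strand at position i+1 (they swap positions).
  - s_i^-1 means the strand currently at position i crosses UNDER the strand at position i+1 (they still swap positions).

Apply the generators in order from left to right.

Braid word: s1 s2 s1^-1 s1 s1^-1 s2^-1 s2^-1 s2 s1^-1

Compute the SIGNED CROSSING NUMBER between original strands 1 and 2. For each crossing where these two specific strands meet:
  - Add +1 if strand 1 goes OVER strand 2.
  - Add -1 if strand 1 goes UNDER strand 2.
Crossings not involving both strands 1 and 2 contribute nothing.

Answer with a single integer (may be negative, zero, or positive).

Gen 1: 1 over 2. Both 1&2? yes. Contrib: +1. Sum: 1
Gen 2: crossing 1x3. Both 1&2? no. Sum: 1
Gen 3: crossing 2x3. Both 1&2? no. Sum: 1
Gen 4: crossing 3x2. Both 1&2? no. Sum: 1
Gen 5: crossing 2x3. Both 1&2? no. Sum: 1
Gen 6: 2 under 1. Both 1&2? yes. Contrib: +1. Sum: 2
Gen 7: 1 under 2. Both 1&2? yes. Contrib: -1. Sum: 1
Gen 8: 2 over 1. Both 1&2? yes. Contrib: -1. Sum: 0
Gen 9: crossing 3x1. Both 1&2? no. Sum: 0

Answer: 0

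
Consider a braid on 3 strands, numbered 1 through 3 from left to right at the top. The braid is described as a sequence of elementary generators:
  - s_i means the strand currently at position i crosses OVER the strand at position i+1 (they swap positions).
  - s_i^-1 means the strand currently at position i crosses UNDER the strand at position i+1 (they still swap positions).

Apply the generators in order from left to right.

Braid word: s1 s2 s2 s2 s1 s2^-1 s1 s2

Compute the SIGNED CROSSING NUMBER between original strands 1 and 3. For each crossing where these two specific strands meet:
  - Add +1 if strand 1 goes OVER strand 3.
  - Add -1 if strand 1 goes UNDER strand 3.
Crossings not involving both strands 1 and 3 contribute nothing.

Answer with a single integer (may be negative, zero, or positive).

Answer: 0

Derivation:
Gen 1: crossing 1x2. Both 1&3? no. Sum: 0
Gen 2: 1 over 3. Both 1&3? yes. Contrib: +1. Sum: 1
Gen 3: 3 over 1. Both 1&3? yes. Contrib: -1. Sum: 0
Gen 4: 1 over 3. Both 1&3? yes. Contrib: +1. Sum: 1
Gen 5: crossing 2x3. Both 1&3? no. Sum: 1
Gen 6: crossing 2x1. Both 1&3? no. Sum: 1
Gen 7: 3 over 1. Both 1&3? yes. Contrib: -1. Sum: 0
Gen 8: crossing 3x2. Both 1&3? no. Sum: 0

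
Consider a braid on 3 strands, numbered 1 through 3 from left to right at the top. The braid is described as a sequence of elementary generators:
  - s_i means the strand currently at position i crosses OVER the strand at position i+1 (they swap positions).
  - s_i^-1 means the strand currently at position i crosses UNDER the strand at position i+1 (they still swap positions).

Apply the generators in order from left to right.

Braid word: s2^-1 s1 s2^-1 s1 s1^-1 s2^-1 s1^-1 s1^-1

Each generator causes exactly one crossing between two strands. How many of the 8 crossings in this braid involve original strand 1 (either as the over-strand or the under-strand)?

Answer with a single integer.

Answer: 5

Derivation:
Gen 1: crossing 2x3. Involves strand 1? no. Count so far: 0
Gen 2: crossing 1x3. Involves strand 1? yes. Count so far: 1
Gen 3: crossing 1x2. Involves strand 1? yes. Count so far: 2
Gen 4: crossing 3x2. Involves strand 1? no. Count so far: 2
Gen 5: crossing 2x3. Involves strand 1? no. Count so far: 2
Gen 6: crossing 2x1. Involves strand 1? yes. Count so far: 3
Gen 7: crossing 3x1. Involves strand 1? yes. Count so far: 4
Gen 8: crossing 1x3. Involves strand 1? yes. Count so far: 5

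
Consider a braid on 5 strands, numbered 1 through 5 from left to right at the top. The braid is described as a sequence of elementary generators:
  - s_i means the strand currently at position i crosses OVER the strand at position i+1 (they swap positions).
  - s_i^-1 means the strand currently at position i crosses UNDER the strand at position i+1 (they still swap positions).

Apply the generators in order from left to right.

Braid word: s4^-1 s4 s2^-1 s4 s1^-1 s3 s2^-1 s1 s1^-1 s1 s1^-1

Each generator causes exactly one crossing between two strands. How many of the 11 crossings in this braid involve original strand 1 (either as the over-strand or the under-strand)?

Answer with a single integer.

Answer: 2

Derivation:
Gen 1: crossing 4x5. Involves strand 1? no. Count so far: 0
Gen 2: crossing 5x4. Involves strand 1? no. Count so far: 0
Gen 3: crossing 2x3. Involves strand 1? no. Count so far: 0
Gen 4: crossing 4x5. Involves strand 1? no. Count so far: 0
Gen 5: crossing 1x3. Involves strand 1? yes. Count so far: 1
Gen 6: crossing 2x5. Involves strand 1? no. Count so far: 1
Gen 7: crossing 1x5. Involves strand 1? yes. Count so far: 2
Gen 8: crossing 3x5. Involves strand 1? no. Count so far: 2
Gen 9: crossing 5x3. Involves strand 1? no. Count so far: 2
Gen 10: crossing 3x5. Involves strand 1? no. Count so far: 2
Gen 11: crossing 5x3. Involves strand 1? no. Count so far: 2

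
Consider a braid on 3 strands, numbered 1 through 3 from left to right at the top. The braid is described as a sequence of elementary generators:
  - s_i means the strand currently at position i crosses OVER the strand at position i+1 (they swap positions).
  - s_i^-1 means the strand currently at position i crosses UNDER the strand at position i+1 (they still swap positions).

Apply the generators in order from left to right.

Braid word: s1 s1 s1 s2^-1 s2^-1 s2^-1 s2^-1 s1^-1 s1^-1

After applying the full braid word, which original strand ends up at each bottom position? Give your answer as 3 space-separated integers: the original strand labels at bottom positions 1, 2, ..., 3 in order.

Gen 1 (s1): strand 1 crosses over strand 2. Perm now: [2 1 3]
Gen 2 (s1): strand 2 crosses over strand 1. Perm now: [1 2 3]
Gen 3 (s1): strand 1 crosses over strand 2. Perm now: [2 1 3]
Gen 4 (s2^-1): strand 1 crosses under strand 3. Perm now: [2 3 1]
Gen 5 (s2^-1): strand 3 crosses under strand 1. Perm now: [2 1 3]
Gen 6 (s2^-1): strand 1 crosses under strand 3. Perm now: [2 3 1]
Gen 7 (s2^-1): strand 3 crosses under strand 1. Perm now: [2 1 3]
Gen 8 (s1^-1): strand 2 crosses under strand 1. Perm now: [1 2 3]
Gen 9 (s1^-1): strand 1 crosses under strand 2. Perm now: [2 1 3]

Answer: 2 1 3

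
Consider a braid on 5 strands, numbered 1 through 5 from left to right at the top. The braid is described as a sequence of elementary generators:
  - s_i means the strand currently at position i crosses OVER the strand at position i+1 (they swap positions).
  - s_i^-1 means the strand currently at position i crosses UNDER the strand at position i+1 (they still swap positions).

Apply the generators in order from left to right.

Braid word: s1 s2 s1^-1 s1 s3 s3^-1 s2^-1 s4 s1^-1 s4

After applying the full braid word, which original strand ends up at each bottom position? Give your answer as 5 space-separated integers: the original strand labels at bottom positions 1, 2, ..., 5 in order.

Gen 1 (s1): strand 1 crosses over strand 2. Perm now: [2 1 3 4 5]
Gen 2 (s2): strand 1 crosses over strand 3. Perm now: [2 3 1 4 5]
Gen 3 (s1^-1): strand 2 crosses under strand 3. Perm now: [3 2 1 4 5]
Gen 4 (s1): strand 3 crosses over strand 2. Perm now: [2 3 1 4 5]
Gen 5 (s3): strand 1 crosses over strand 4. Perm now: [2 3 4 1 5]
Gen 6 (s3^-1): strand 4 crosses under strand 1. Perm now: [2 3 1 4 5]
Gen 7 (s2^-1): strand 3 crosses under strand 1. Perm now: [2 1 3 4 5]
Gen 8 (s4): strand 4 crosses over strand 5. Perm now: [2 1 3 5 4]
Gen 9 (s1^-1): strand 2 crosses under strand 1. Perm now: [1 2 3 5 4]
Gen 10 (s4): strand 5 crosses over strand 4. Perm now: [1 2 3 4 5]

Answer: 1 2 3 4 5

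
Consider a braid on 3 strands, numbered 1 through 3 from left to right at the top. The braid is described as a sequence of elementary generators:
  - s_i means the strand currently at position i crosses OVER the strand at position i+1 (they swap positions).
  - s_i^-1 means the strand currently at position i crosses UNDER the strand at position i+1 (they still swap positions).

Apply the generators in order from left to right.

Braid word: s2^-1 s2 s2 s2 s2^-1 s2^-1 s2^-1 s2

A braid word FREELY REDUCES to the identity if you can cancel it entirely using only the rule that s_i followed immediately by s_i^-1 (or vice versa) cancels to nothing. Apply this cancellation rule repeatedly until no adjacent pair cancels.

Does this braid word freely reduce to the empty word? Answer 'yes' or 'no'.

Gen 1 (s2^-1): push. Stack: [s2^-1]
Gen 2 (s2): cancels prior s2^-1. Stack: []
Gen 3 (s2): push. Stack: [s2]
Gen 4 (s2): push. Stack: [s2 s2]
Gen 5 (s2^-1): cancels prior s2. Stack: [s2]
Gen 6 (s2^-1): cancels prior s2. Stack: []
Gen 7 (s2^-1): push. Stack: [s2^-1]
Gen 8 (s2): cancels prior s2^-1. Stack: []
Reduced word: (empty)

Answer: yes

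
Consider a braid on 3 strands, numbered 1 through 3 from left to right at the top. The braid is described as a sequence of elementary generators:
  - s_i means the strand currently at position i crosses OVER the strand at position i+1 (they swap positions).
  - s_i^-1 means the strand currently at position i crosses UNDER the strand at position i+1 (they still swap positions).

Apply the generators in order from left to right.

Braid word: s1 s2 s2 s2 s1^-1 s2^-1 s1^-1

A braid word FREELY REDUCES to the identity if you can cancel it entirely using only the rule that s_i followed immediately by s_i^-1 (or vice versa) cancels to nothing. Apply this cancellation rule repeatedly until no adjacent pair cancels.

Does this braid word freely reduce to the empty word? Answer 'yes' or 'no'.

Gen 1 (s1): push. Stack: [s1]
Gen 2 (s2): push. Stack: [s1 s2]
Gen 3 (s2): push. Stack: [s1 s2 s2]
Gen 4 (s2): push. Stack: [s1 s2 s2 s2]
Gen 5 (s1^-1): push. Stack: [s1 s2 s2 s2 s1^-1]
Gen 6 (s2^-1): push. Stack: [s1 s2 s2 s2 s1^-1 s2^-1]
Gen 7 (s1^-1): push. Stack: [s1 s2 s2 s2 s1^-1 s2^-1 s1^-1]
Reduced word: s1 s2 s2 s2 s1^-1 s2^-1 s1^-1

Answer: no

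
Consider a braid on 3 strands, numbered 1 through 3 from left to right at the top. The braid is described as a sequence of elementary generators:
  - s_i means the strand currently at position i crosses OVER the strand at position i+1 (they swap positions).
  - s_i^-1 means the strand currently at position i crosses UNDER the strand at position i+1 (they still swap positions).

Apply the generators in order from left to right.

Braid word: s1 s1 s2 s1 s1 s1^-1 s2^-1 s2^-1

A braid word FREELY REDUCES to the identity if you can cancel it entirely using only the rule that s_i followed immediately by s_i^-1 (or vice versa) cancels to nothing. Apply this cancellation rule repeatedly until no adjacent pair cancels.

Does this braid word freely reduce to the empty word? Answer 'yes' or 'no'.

Gen 1 (s1): push. Stack: [s1]
Gen 2 (s1): push. Stack: [s1 s1]
Gen 3 (s2): push. Stack: [s1 s1 s2]
Gen 4 (s1): push. Stack: [s1 s1 s2 s1]
Gen 5 (s1): push. Stack: [s1 s1 s2 s1 s1]
Gen 6 (s1^-1): cancels prior s1. Stack: [s1 s1 s2 s1]
Gen 7 (s2^-1): push. Stack: [s1 s1 s2 s1 s2^-1]
Gen 8 (s2^-1): push. Stack: [s1 s1 s2 s1 s2^-1 s2^-1]
Reduced word: s1 s1 s2 s1 s2^-1 s2^-1

Answer: no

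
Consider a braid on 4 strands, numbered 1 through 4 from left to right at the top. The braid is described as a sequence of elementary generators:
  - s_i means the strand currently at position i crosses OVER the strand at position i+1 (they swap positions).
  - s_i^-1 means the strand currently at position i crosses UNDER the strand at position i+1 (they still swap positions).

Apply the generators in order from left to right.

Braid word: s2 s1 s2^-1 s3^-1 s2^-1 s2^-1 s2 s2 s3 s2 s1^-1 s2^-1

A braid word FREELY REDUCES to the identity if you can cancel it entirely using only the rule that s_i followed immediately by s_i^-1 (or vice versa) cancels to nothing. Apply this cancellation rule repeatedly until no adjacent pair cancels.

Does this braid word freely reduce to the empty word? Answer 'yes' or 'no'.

Answer: yes

Derivation:
Gen 1 (s2): push. Stack: [s2]
Gen 2 (s1): push. Stack: [s2 s1]
Gen 3 (s2^-1): push. Stack: [s2 s1 s2^-1]
Gen 4 (s3^-1): push. Stack: [s2 s1 s2^-1 s3^-1]
Gen 5 (s2^-1): push. Stack: [s2 s1 s2^-1 s3^-1 s2^-1]
Gen 6 (s2^-1): push. Stack: [s2 s1 s2^-1 s3^-1 s2^-1 s2^-1]
Gen 7 (s2): cancels prior s2^-1. Stack: [s2 s1 s2^-1 s3^-1 s2^-1]
Gen 8 (s2): cancels prior s2^-1. Stack: [s2 s1 s2^-1 s3^-1]
Gen 9 (s3): cancels prior s3^-1. Stack: [s2 s1 s2^-1]
Gen 10 (s2): cancels prior s2^-1. Stack: [s2 s1]
Gen 11 (s1^-1): cancels prior s1. Stack: [s2]
Gen 12 (s2^-1): cancels prior s2. Stack: []
Reduced word: (empty)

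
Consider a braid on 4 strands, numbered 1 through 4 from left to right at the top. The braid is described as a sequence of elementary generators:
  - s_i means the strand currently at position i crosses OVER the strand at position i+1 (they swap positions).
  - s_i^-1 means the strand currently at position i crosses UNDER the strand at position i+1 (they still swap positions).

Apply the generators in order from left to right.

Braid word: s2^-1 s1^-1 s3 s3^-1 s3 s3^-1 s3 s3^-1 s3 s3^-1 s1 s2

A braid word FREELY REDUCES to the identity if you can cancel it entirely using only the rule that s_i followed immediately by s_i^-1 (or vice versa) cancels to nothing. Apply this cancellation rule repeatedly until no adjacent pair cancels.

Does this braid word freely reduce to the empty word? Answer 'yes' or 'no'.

Answer: yes

Derivation:
Gen 1 (s2^-1): push. Stack: [s2^-1]
Gen 2 (s1^-1): push. Stack: [s2^-1 s1^-1]
Gen 3 (s3): push. Stack: [s2^-1 s1^-1 s3]
Gen 4 (s3^-1): cancels prior s3. Stack: [s2^-1 s1^-1]
Gen 5 (s3): push. Stack: [s2^-1 s1^-1 s3]
Gen 6 (s3^-1): cancels prior s3. Stack: [s2^-1 s1^-1]
Gen 7 (s3): push. Stack: [s2^-1 s1^-1 s3]
Gen 8 (s3^-1): cancels prior s3. Stack: [s2^-1 s1^-1]
Gen 9 (s3): push. Stack: [s2^-1 s1^-1 s3]
Gen 10 (s3^-1): cancels prior s3. Stack: [s2^-1 s1^-1]
Gen 11 (s1): cancels prior s1^-1. Stack: [s2^-1]
Gen 12 (s2): cancels prior s2^-1. Stack: []
Reduced word: (empty)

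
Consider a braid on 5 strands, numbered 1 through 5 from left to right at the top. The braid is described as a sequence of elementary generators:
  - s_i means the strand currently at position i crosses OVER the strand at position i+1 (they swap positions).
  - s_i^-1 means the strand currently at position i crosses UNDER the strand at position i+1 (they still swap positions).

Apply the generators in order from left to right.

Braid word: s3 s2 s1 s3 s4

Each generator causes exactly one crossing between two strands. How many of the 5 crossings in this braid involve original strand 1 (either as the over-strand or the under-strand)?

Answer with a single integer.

Gen 1: crossing 3x4. Involves strand 1? no. Count so far: 0
Gen 2: crossing 2x4. Involves strand 1? no. Count so far: 0
Gen 3: crossing 1x4. Involves strand 1? yes. Count so far: 1
Gen 4: crossing 2x3. Involves strand 1? no. Count so far: 1
Gen 5: crossing 2x5. Involves strand 1? no. Count so far: 1

Answer: 1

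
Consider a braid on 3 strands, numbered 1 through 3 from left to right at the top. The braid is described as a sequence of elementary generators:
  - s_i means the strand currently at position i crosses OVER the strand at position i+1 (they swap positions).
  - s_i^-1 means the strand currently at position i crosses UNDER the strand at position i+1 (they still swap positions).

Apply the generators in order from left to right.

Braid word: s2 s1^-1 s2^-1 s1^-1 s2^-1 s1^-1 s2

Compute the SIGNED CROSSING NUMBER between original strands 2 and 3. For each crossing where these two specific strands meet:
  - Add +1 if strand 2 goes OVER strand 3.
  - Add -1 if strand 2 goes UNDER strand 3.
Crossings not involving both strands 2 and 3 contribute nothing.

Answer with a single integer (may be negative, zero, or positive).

Answer: 3

Derivation:
Gen 1: 2 over 3. Both 2&3? yes. Contrib: +1. Sum: 1
Gen 2: crossing 1x3. Both 2&3? no. Sum: 1
Gen 3: crossing 1x2. Both 2&3? no. Sum: 1
Gen 4: 3 under 2. Both 2&3? yes. Contrib: +1. Sum: 2
Gen 5: crossing 3x1. Both 2&3? no. Sum: 2
Gen 6: crossing 2x1. Both 2&3? no. Sum: 2
Gen 7: 2 over 3. Both 2&3? yes. Contrib: +1. Sum: 3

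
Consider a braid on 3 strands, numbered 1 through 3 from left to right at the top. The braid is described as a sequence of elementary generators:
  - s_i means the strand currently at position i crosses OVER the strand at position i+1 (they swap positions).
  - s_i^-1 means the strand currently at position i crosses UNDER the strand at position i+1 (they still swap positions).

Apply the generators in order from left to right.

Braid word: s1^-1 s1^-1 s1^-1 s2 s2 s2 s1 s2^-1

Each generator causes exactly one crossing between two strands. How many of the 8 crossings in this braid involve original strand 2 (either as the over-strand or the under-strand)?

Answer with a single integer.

Gen 1: crossing 1x2. Involves strand 2? yes. Count so far: 1
Gen 2: crossing 2x1. Involves strand 2? yes. Count so far: 2
Gen 3: crossing 1x2. Involves strand 2? yes. Count so far: 3
Gen 4: crossing 1x3. Involves strand 2? no. Count so far: 3
Gen 5: crossing 3x1. Involves strand 2? no. Count so far: 3
Gen 6: crossing 1x3. Involves strand 2? no. Count so far: 3
Gen 7: crossing 2x3. Involves strand 2? yes. Count so far: 4
Gen 8: crossing 2x1. Involves strand 2? yes. Count so far: 5

Answer: 5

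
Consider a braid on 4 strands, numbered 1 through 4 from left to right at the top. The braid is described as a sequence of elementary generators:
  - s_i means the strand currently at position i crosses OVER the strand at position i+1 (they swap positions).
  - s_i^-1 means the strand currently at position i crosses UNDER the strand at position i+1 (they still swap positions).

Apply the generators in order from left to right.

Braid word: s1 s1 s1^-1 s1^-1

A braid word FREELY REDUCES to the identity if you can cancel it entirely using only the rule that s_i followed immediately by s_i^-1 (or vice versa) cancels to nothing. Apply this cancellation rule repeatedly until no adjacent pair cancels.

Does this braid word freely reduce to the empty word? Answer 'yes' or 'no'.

Gen 1 (s1): push. Stack: [s1]
Gen 2 (s1): push. Stack: [s1 s1]
Gen 3 (s1^-1): cancels prior s1. Stack: [s1]
Gen 4 (s1^-1): cancels prior s1. Stack: []
Reduced word: (empty)

Answer: yes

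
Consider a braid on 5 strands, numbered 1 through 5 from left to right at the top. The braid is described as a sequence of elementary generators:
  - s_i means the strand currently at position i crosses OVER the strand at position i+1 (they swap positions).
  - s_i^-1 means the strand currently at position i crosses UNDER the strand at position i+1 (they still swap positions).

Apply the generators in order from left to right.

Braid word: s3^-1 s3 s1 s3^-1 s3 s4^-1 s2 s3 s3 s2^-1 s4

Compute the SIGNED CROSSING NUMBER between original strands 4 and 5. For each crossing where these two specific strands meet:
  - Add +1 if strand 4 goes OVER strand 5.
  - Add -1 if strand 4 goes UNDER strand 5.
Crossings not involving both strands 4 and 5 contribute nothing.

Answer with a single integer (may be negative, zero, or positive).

Gen 1: crossing 3x4. Both 4&5? no. Sum: 0
Gen 2: crossing 4x3. Both 4&5? no. Sum: 0
Gen 3: crossing 1x2. Both 4&5? no. Sum: 0
Gen 4: crossing 3x4. Both 4&5? no. Sum: 0
Gen 5: crossing 4x3. Both 4&5? no. Sum: 0
Gen 6: 4 under 5. Both 4&5? yes. Contrib: -1. Sum: -1
Gen 7: crossing 1x3. Both 4&5? no. Sum: -1
Gen 8: crossing 1x5. Both 4&5? no. Sum: -1
Gen 9: crossing 5x1. Both 4&5? no. Sum: -1
Gen 10: crossing 3x1. Both 4&5? no. Sum: -1
Gen 11: 5 over 4. Both 4&5? yes. Contrib: -1. Sum: -2

Answer: -2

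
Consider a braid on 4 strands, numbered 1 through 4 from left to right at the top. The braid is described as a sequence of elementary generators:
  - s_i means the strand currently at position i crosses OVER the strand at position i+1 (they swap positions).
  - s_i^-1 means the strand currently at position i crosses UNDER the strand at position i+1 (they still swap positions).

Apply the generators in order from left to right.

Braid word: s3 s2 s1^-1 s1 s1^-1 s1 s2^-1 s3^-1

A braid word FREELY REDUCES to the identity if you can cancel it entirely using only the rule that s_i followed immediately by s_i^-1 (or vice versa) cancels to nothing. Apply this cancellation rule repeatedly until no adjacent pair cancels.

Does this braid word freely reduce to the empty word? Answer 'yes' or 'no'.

Answer: yes

Derivation:
Gen 1 (s3): push. Stack: [s3]
Gen 2 (s2): push. Stack: [s3 s2]
Gen 3 (s1^-1): push. Stack: [s3 s2 s1^-1]
Gen 4 (s1): cancels prior s1^-1. Stack: [s3 s2]
Gen 5 (s1^-1): push. Stack: [s3 s2 s1^-1]
Gen 6 (s1): cancels prior s1^-1. Stack: [s3 s2]
Gen 7 (s2^-1): cancels prior s2. Stack: [s3]
Gen 8 (s3^-1): cancels prior s3. Stack: []
Reduced word: (empty)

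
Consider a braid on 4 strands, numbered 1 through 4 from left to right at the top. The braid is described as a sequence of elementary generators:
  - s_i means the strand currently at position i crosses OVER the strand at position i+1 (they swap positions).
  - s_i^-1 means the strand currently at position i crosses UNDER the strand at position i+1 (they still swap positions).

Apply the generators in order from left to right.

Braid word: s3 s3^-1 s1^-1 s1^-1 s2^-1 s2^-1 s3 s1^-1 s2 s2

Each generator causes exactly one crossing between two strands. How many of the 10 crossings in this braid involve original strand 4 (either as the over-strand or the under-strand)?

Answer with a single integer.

Answer: 5

Derivation:
Gen 1: crossing 3x4. Involves strand 4? yes. Count so far: 1
Gen 2: crossing 4x3. Involves strand 4? yes. Count so far: 2
Gen 3: crossing 1x2. Involves strand 4? no. Count so far: 2
Gen 4: crossing 2x1. Involves strand 4? no. Count so far: 2
Gen 5: crossing 2x3. Involves strand 4? no. Count so far: 2
Gen 6: crossing 3x2. Involves strand 4? no. Count so far: 2
Gen 7: crossing 3x4. Involves strand 4? yes. Count so far: 3
Gen 8: crossing 1x2. Involves strand 4? no. Count so far: 3
Gen 9: crossing 1x4. Involves strand 4? yes. Count so far: 4
Gen 10: crossing 4x1. Involves strand 4? yes. Count so far: 5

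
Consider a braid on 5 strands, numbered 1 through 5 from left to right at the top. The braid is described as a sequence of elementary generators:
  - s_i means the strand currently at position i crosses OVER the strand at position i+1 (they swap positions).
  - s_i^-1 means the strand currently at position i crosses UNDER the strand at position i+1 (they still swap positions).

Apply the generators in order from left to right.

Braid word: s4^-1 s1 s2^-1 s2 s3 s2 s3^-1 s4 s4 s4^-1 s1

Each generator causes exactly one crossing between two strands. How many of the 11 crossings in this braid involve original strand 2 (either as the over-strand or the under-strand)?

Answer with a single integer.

Answer: 2

Derivation:
Gen 1: crossing 4x5. Involves strand 2? no. Count so far: 0
Gen 2: crossing 1x2. Involves strand 2? yes. Count so far: 1
Gen 3: crossing 1x3. Involves strand 2? no. Count so far: 1
Gen 4: crossing 3x1. Involves strand 2? no. Count so far: 1
Gen 5: crossing 3x5. Involves strand 2? no. Count so far: 1
Gen 6: crossing 1x5. Involves strand 2? no. Count so far: 1
Gen 7: crossing 1x3. Involves strand 2? no. Count so far: 1
Gen 8: crossing 1x4. Involves strand 2? no. Count so far: 1
Gen 9: crossing 4x1. Involves strand 2? no. Count so far: 1
Gen 10: crossing 1x4. Involves strand 2? no. Count so far: 1
Gen 11: crossing 2x5. Involves strand 2? yes. Count so far: 2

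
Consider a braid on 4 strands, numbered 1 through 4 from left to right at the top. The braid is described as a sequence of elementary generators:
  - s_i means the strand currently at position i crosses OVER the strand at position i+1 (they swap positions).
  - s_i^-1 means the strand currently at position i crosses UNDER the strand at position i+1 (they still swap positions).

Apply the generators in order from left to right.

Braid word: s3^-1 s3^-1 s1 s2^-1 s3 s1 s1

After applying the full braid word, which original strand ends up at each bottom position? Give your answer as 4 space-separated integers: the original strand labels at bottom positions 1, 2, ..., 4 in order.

Gen 1 (s3^-1): strand 3 crosses under strand 4. Perm now: [1 2 4 3]
Gen 2 (s3^-1): strand 4 crosses under strand 3. Perm now: [1 2 3 4]
Gen 3 (s1): strand 1 crosses over strand 2. Perm now: [2 1 3 4]
Gen 4 (s2^-1): strand 1 crosses under strand 3. Perm now: [2 3 1 4]
Gen 5 (s3): strand 1 crosses over strand 4. Perm now: [2 3 4 1]
Gen 6 (s1): strand 2 crosses over strand 3. Perm now: [3 2 4 1]
Gen 7 (s1): strand 3 crosses over strand 2. Perm now: [2 3 4 1]

Answer: 2 3 4 1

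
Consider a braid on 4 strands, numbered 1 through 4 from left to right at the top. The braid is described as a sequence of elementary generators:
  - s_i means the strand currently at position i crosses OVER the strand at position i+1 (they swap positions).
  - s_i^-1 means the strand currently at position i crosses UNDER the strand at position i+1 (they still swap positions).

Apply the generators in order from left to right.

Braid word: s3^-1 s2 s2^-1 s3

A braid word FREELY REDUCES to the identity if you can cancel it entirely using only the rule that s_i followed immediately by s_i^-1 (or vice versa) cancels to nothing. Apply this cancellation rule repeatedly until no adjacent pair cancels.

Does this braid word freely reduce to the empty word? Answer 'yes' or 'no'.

Gen 1 (s3^-1): push. Stack: [s3^-1]
Gen 2 (s2): push. Stack: [s3^-1 s2]
Gen 3 (s2^-1): cancels prior s2. Stack: [s3^-1]
Gen 4 (s3): cancels prior s3^-1. Stack: []
Reduced word: (empty)

Answer: yes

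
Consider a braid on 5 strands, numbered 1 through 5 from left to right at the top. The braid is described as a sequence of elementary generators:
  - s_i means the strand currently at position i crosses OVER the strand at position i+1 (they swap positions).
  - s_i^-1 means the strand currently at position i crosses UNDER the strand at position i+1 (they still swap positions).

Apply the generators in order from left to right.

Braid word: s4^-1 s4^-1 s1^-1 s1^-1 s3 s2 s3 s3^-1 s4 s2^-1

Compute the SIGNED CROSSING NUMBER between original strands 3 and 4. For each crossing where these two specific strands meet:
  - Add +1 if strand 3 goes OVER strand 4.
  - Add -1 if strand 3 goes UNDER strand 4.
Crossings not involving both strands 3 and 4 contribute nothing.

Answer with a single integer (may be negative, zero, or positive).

Gen 1: crossing 4x5. Both 3&4? no. Sum: 0
Gen 2: crossing 5x4. Both 3&4? no. Sum: 0
Gen 3: crossing 1x2. Both 3&4? no. Sum: 0
Gen 4: crossing 2x1. Both 3&4? no. Sum: 0
Gen 5: 3 over 4. Both 3&4? yes. Contrib: +1. Sum: 1
Gen 6: crossing 2x4. Both 3&4? no. Sum: 1
Gen 7: crossing 2x3. Both 3&4? no. Sum: 1
Gen 8: crossing 3x2. Both 3&4? no. Sum: 1
Gen 9: crossing 3x5. Both 3&4? no. Sum: 1
Gen 10: crossing 4x2. Both 3&4? no. Sum: 1

Answer: 1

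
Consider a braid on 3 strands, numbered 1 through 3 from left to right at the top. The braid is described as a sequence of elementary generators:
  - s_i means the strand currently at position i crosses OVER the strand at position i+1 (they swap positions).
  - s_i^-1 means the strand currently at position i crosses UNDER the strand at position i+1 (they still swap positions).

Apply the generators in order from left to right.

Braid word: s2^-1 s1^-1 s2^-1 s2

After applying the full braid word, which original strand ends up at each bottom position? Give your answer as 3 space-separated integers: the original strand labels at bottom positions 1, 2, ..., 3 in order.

Answer: 3 1 2

Derivation:
Gen 1 (s2^-1): strand 2 crosses under strand 3. Perm now: [1 3 2]
Gen 2 (s1^-1): strand 1 crosses under strand 3. Perm now: [3 1 2]
Gen 3 (s2^-1): strand 1 crosses under strand 2. Perm now: [3 2 1]
Gen 4 (s2): strand 2 crosses over strand 1. Perm now: [3 1 2]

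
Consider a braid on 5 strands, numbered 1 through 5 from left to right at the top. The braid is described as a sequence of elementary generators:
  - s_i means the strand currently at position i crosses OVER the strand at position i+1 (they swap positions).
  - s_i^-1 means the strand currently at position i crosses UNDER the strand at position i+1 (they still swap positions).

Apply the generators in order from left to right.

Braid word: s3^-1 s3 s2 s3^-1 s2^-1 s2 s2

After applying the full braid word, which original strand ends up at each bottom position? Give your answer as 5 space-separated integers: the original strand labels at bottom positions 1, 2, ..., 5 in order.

Answer: 1 4 3 2 5

Derivation:
Gen 1 (s3^-1): strand 3 crosses under strand 4. Perm now: [1 2 4 3 5]
Gen 2 (s3): strand 4 crosses over strand 3. Perm now: [1 2 3 4 5]
Gen 3 (s2): strand 2 crosses over strand 3. Perm now: [1 3 2 4 5]
Gen 4 (s3^-1): strand 2 crosses under strand 4. Perm now: [1 3 4 2 5]
Gen 5 (s2^-1): strand 3 crosses under strand 4. Perm now: [1 4 3 2 5]
Gen 6 (s2): strand 4 crosses over strand 3. Perm now: [1 3 4 2 5]
Gen 7 (s2): strand 3 crosses over strand 4. Perm now: [1 4 3 2 5]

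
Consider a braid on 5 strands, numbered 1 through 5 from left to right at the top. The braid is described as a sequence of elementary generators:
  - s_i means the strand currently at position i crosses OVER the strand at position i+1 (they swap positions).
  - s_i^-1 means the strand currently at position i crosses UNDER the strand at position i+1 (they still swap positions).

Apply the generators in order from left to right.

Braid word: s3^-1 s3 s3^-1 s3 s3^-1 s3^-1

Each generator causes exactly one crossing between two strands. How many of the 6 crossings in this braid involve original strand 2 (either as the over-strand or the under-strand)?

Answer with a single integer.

Gen 1: crossing 3x4. Involves strand 2? no. Count so far: 0
Gen 2: crossing 4x3. Involves strand 2? no. Count so far: 0
Gen 3: crossing 3x4. Involves strand 2? no. Count so far: 0
Gen 4: crossing 4x3. Involves strand 2? no. Count so far: 0
Gen 5: crossing 3x4. Involves strand 2? no. Count so far: 0
Gen 6: crossing 4x3. Involves strand 2? no. Count so far: 0

Answer: 0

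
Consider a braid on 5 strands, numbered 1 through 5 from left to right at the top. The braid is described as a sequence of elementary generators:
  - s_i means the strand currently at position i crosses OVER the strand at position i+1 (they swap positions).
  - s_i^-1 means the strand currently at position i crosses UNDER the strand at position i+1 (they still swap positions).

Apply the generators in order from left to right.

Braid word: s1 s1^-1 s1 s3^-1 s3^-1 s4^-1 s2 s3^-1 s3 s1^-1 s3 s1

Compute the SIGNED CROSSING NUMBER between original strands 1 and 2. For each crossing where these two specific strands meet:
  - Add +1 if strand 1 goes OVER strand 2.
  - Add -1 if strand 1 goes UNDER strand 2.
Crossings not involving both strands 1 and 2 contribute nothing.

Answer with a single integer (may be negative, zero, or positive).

Gen 1: 1 over 2. Both 1&2? yes. Contrib: +1. Sum: 1
Gen 2: 2 under 1. Both 1&2? yes. Contrib: +1. Sum: 2
Gen 3: 1 over 2. Both 1&2? yes. Contrib: +1. Sum: 3
Gen 4: crossing 3x4. Both 1&2? no. Sum: 3
Gen 5: crossing 4x3. Both 1&2? no. Sum: 3
Gen 6: crossing 4x5. Both 1&2? no. Sum: 3
Gen 7: crossing 1x3. Both 1&2? no. Sum: 3
Gen 8: crossing 1x5. Both 1&2? no. Sum: 3
Gen 9: crossing 5x1. Both 1&2? no. Sum: 3
Gen 10: crossing 2x3. Both 1&2? no. Sum: 3
Gen 11: crossing 1x5. Both 1&2? no. Sum: 3
Gen 12: crossing 3x2. Both 1&2? no. Sum: 3

Answer: 3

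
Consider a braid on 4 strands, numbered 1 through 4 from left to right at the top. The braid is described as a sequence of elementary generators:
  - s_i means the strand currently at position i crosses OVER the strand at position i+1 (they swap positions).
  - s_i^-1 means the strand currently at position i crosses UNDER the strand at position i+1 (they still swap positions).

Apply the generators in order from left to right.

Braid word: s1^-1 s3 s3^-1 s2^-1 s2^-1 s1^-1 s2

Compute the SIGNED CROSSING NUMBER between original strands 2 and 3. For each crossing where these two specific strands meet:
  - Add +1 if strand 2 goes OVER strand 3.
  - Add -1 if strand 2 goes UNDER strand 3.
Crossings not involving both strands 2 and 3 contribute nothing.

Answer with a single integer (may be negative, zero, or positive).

Answer: 1

Derivation:
Gen 1: crossing 1x2. Both 2&3? no. Sum: 0
Gen 2: crossing 3x4. Both 2&3? no. Sum: 0
Gen 3: crossing 4x3. Both 2&3? no. Sum: 0
Gen 4: crossing 1x3. Both 2&3? no. Sum: 0
Gen 5: crossing 3x1. Both 2&3? no. Sum: 0
Gen 6: crossing 2x1. Both 2&3? no. Sum: 0
Gen 7: 2 over 3. Both 2&3? yes. Contrib: +1. Sum: 1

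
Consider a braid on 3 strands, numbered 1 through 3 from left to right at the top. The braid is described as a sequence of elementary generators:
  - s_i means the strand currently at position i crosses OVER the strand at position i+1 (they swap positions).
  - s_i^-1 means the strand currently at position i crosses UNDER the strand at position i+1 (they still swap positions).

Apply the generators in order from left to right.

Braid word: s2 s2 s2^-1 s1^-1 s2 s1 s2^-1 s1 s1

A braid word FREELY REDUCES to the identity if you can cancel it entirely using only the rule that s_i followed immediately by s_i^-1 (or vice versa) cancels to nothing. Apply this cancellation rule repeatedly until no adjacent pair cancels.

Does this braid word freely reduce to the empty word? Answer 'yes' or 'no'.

Answer: no

Derivation:
Gen 1 (s2): push. Stack: [s2]
Gen 2 (s2): push. Stack: [s2 s2]
Gen 3 (s2^-1): cancels prior s2. Stack: [s2]
Gen 4 (s1^-1): push. Stack: [s2 s1^-1]
Gen 5 (s2): push. Stack: [s2 s1^-1 s2]
Gen 6 (s1): push. Stack: [s2 s1^-1 s2 s1]
Gen 7 (s2^-1): push. Stack: [s2 s1^-1 s2 s1 s2^-1]
Gen 8 (s1): push. Stack: [s2 s1^-1 s2 s1 s2^-1 s1]
Gen 9 (s1): push. Stack: [s2 s1^-1 s2 s1 s2^-1 s1 s1]
Reduced word: s2 s1^-1 s2 s1 s2^-1 s1 s1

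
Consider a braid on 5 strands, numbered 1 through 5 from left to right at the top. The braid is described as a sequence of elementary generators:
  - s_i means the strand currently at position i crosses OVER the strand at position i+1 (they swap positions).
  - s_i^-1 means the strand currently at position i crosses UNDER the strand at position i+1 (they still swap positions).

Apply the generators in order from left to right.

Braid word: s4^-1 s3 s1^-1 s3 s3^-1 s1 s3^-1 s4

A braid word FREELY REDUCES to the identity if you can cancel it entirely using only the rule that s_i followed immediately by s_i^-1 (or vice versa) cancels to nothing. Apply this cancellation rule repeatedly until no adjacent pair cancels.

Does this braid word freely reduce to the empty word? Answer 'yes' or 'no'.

Gen 1 (s4^-1): push. Stack: [s4^-1]
Gen 2 (s3): push. Stack: [s4^-1 s3]
Gen 3 (s1^-1): push. Stack: [s4^-1 s3 s1^-1]
Gen 4 (s3): push. Stack: [s4^-1 s3 s1^-1 s3]
Gen 5 (s3^-1): cancels prior s3. Stack: [s4^-1 s3 s1^-1]
Gen 6 (s1): cancels prior s1^-1. Stack: [s4^-1 s3]
Gen 7 (s3^-1): cancels prior s3. Stack: [s4^-1]
Gen 8 (s4): cancels prior s4^-1. Stack: []
Reduced word: (empty)

Answer: yes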